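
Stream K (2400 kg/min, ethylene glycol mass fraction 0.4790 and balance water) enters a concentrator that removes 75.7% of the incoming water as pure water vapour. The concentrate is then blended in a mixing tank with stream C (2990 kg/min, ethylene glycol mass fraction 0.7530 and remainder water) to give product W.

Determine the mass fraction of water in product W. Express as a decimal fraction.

Vapour removed = 0.757×0.521×2400 = 946.55 kg/min; concentrate = 1453.4 kg/min.
water reaching the mixer = 303.85 (from concentrate) + 2990×0.247 = 1042.4 kg/min.
Product flow = 1453.4 + 2990 = 4443.4 kg/min; water fraction = 0.2346.

0.2346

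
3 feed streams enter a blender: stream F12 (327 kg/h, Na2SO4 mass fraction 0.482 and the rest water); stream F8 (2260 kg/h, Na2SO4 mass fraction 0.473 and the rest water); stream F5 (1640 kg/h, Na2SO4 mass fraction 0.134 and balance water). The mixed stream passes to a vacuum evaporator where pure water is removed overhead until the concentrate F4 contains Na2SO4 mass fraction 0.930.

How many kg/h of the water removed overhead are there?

2672 kg/h

Na2SO4 entering = 327×0.482 + 2260×0.473 + 1640×0.134 = 1446.4 kg/h.
All Na2SO4 reports to F4, so F4 = 1446.4/0.930 = 1555.2 kg/h.
Total feed = 4227 kg/h; overhead = 4227 − 1555.2 = 2671.8 kg/h.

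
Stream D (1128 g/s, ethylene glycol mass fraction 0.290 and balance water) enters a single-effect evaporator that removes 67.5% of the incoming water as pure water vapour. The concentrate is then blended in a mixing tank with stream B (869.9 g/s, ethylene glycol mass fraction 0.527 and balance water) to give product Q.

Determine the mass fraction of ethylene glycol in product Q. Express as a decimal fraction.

Vapour removed = 0.675×0.710×1128 = 540.59 g/s; concentrate = 587.41 g/s.
ethylene glycol reaching the mixer = 327.12 (from concentrate) + 869.9×0.527 = 785.56 g/s.
Product flow = 587.41 + 869.9 = 1457.3 g/s; ethylene glycol fraction = 0.539.

0.539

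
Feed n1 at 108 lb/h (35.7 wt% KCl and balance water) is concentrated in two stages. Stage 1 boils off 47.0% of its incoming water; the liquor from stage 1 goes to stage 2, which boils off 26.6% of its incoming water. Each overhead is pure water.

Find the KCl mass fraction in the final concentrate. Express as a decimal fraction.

water in feed = 108×0.643 = 69.444 lb/h.
After stage 1: water left = (1−0.470)×69.444 = 36.805; stream total = 75.361 lb/h.
After stage 2: water left = (1−0.266)×36.805 = 27.015; final concentrate = 65.571 lb/h.
KCl fraction = 38.556/65.571 = 0.5880.

0.5880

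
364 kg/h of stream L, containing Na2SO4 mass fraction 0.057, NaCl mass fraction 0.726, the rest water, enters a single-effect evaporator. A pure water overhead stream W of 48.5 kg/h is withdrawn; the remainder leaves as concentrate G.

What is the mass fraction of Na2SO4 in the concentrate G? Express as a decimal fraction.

0.066

Na2SO4 is not removed: 364×0.057 = 20.748 kg/h of Na2SO4 enters G.
Concentrate = 364 − 48.5 = 315.5 kg/h.
Mass fraction = 20.748/315.5 = 0.066.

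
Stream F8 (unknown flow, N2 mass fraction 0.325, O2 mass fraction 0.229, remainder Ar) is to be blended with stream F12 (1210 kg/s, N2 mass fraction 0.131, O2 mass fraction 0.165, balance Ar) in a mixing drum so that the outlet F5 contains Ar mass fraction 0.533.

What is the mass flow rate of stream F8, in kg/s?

2378 kg/s

Let F8 be the unknown flow. Total out = 1210 + F8.
Ar balance: 851.84 + 0.446·F8 = 0.533·(1210 + F8)
(0.446 − 0.533)·F8 = 0.533×1210 − 851.84 = -206.91
F8 = -206.91 / -0.087 = 2378.3 kg/s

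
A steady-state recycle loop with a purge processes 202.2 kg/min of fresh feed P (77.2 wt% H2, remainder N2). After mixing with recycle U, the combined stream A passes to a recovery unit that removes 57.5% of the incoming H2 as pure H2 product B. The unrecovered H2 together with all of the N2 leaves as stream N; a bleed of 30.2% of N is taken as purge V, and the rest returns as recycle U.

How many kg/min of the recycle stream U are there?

172.4 kg/min

N2 enters only via P and leaves only via the purge: 202.2×0.228 = 0.302×(N2 in N), and the recovery unit passes all N2, so N2 in A = N2 in N = 152.65 kg/min.
H2 in A: m_A = 202.2×0.772 + (1−0.302)·(1−0.575)·m_A, so m_A = 156.1/0.7033 = 221.94 kg/min.
N = (1−0.575)×221.94 + 152.65 = 246.98 kg/min.
Recycle U = (1−0.302)×246.98 = 172.39 kg/min.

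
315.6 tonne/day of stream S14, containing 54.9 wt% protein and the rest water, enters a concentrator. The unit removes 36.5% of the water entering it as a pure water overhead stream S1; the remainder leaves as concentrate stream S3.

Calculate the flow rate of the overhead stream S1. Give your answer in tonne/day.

51.95 tonne/day

water entering = 315.6×0.451 = 142.34 tonne/day; overhead removed = 0.365×142.34 = 51.952 tonne/day.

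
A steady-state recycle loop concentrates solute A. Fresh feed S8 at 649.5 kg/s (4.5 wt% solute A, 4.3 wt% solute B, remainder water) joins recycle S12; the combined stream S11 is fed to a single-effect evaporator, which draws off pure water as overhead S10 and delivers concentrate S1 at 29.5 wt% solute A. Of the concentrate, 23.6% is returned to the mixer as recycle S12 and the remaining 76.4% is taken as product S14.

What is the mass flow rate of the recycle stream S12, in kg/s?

30.6 kg/s

Overall solute A balance (none leaves overhead): solute A in fresh feed = solute A in product, i.e. 649.5×0.045 = (1−0.236)·S1·0.295.
S1 = 29.227/(0.295×0.764) = 129.68 kg/s.
Recycle S12 = 0.236×129.68 = 30.605 kg/s.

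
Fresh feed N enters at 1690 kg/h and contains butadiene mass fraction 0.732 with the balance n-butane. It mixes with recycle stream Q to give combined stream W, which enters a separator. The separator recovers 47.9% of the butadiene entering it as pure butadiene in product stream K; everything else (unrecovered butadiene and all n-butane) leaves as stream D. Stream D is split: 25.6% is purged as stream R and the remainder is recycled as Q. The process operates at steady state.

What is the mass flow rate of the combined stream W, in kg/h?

n-butane enters only via N and leaves only via the purge: 1690×0.268 = 0.256×(n-butane in D), and the separator passes all n-butane, so n-butane in W = n-butane in D = 1769.2 kg/h.
butadiene in W: m_A = 1690×0.732 + (1−0.256)·(1−0.479)·m_A, so m_A = 1237.1/0.6124 = 2020.1 kg/h.
W = 2020.1 + 1769.2 = 3789.4 kg/h.

3789 kg/h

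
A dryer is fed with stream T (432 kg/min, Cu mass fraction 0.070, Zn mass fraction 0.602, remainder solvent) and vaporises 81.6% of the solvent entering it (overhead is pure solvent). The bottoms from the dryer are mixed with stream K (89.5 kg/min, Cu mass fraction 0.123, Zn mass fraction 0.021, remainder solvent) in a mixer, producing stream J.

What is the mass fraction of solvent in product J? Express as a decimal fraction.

0.253

Vapour removed = 0.816×0.328×432 = 115.62 kg/min; concentrate = 316.38 kg/min.
solvent reaching the mixer = 26.072 (from concentrate) + 89.5×0.856 = 102.68 kg/min.
Product flow = 316.38 + 89.5 = 405.88 kg/min; solvent fraction = 0.253.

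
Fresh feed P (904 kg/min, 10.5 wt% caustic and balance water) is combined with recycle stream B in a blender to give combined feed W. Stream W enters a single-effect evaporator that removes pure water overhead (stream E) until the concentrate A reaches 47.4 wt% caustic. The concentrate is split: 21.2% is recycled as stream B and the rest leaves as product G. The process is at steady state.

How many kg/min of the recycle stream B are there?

53.88 kg/min

Overall caustic balance (none leaves overhead): caustic in fresh feed = caustic in product, i.e. 904×0.105 = (1−0.212)·A·0.474.
A = 94.92/(0.474×0.788) = 254.13 kg/min.
Recycle B = 0.212×254.13 = 53.875 kg/min.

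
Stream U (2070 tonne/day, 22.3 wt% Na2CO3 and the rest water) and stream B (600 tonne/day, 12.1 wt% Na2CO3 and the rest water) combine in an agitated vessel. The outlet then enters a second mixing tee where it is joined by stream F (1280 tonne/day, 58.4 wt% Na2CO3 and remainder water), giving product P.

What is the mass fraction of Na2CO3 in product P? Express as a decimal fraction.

0.3245

Overall, product flow = 3950 tonne/day.
Na2CO3 in = 2070×0.223 + 600×0.121 + 1280×0.584 = 1281.7 tonne/day.
Na2CO3 fraction in P = 0.3245.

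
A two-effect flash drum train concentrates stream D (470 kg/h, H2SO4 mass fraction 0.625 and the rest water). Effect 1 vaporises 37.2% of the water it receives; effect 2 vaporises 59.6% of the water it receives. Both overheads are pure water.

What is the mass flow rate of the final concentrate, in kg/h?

water in feed = 470×0.375 = 176.25 kg/h.
After stage 1: water left = (1−0.372)×176.25 = 110.69; stream total = 404.44 kg/h.
After stage 2: water left = (1−0.596)×110.69 = 44.717; final concentrate = 338.47 kg/h.

338.5 kg/h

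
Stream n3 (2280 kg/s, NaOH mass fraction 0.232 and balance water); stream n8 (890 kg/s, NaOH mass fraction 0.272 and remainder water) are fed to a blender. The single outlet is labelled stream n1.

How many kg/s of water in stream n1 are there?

water out = water in = 2280×0.768 + 890×0.728 = 2399 kg/s.

2399 kg/s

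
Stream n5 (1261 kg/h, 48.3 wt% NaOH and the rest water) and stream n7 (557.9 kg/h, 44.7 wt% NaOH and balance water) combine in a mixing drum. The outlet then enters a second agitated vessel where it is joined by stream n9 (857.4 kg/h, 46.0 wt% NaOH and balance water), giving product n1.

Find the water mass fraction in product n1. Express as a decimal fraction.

Overall, product flow = 2676.3 kg/h.
water in = 1261×0.517 + 557.9×0.553 + 857.4×0.540 = 1423.5 kg/h.
water fraction in n1 = 0.5319.

0.5319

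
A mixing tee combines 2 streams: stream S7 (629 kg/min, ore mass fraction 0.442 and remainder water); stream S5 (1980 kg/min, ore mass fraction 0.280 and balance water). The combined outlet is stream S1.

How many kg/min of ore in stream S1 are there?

ore out = ore in = 629×0.442 + 1980×0.280 = 832.42 kg/min.

832.4 kg/min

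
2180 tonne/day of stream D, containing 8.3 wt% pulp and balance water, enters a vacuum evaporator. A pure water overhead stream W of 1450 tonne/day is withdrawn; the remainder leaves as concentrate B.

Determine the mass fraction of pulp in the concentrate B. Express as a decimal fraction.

pulp is not removed: 2180×0.083 = 180.94 tonne/day of pulp enters B.
Concentrate = 2180 − 1450 = 730 tonne/day.
Mass fraction = 180.94/730 = 0.248.

0.248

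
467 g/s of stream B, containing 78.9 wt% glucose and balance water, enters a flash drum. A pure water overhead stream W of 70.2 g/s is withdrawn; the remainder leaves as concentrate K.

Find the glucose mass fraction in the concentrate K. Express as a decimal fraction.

0.929

glucose is not removed: 467×0.789 = 368.46 g/s of glucose enters K.
Concentrate = 467 − 70.2 = 396.8 g/s.
Mass fraction = 368.46/396.8 = 0.929.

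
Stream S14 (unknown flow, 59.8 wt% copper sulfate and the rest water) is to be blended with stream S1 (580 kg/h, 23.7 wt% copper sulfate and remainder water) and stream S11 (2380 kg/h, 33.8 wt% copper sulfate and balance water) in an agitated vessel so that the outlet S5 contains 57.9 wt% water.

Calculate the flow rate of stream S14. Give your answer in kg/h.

Let S14 be the unknown flow. Total out = 2960 + S14.
water balance: 2018.1 + 0.402·S14 = 0.579·(2960 + S14)
(0.402 − 0.579)·S14 = 0.579×2960 − 2018.1 = -304.26
S14 = -304.26 / -0.177 = 1719 kg/h

1719 kg/h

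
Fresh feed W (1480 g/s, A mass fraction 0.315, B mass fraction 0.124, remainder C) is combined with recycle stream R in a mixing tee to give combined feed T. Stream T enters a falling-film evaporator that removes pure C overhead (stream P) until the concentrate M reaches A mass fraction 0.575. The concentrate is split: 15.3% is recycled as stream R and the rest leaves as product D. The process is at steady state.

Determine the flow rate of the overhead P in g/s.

669.2 g/s

Overall A balance (none leaves overhead): A in fresh feed = A in product, i.e. 1480×0.315 = (1−0.153)·M·0.575.
M = 466.2/(0.575×0.847) = 957.24 g/s.
Recycle R = 0.153×957.24 = 146.46 g/s.
Combined feed T = 1480 + 146.46 = 1626.5 g/s.
Overhead P = T − M = 1626.5 − 957.24 = 669.22 g/s.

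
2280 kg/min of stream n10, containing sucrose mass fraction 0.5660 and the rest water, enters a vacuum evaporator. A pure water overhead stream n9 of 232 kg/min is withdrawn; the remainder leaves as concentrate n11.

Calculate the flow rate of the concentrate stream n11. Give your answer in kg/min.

2048 kg/min

Concentrate = 2280 − 232 = 2048 kg/min.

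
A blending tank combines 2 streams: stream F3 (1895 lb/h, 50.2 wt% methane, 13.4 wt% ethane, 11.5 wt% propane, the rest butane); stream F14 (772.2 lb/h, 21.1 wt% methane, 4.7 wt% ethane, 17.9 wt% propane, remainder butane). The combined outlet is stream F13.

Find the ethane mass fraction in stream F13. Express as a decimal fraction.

0.109

Total flow out = 1895 + 772.2 = 2667.2 lb/h.
ethane in = 1895×0.134 + 772.2×0.047 = 290.22 lb/h.
ethane mass fraction in F13 = 290.22/2667.2 = 0.109.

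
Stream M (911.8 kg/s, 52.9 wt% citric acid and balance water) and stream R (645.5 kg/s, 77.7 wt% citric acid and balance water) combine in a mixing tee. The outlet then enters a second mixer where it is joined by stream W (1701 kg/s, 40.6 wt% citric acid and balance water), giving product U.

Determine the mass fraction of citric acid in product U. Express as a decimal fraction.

0.5139

Overall, product flow = 3258.3 kg/s.
citric acid in = 911.8×0.529 + 645.5×0.777 + 1701×0.406 = 1674.5 kg/s.
citric acid fraction in U = 0.5139.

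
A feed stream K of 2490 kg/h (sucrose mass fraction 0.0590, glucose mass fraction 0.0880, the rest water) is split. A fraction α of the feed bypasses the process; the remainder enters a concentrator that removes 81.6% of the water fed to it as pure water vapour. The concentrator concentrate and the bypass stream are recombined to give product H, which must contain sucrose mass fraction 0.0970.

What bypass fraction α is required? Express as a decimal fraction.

All 2490×0.059 = 146.91 kg/h of sucrose reaches H, so H = 146.91/0.097 = 1514.5 kg/h and vapour = 975.46 kg/h.
The evaporator receives (1−α)·2490 of feed at 0.853 water and removes 0.816 of that water:
0.816×0.853×(1−α)×2490 = 975.46
(1−α) = 975.46/1733.2 = 0.5628;  α = 0.4372.

0.437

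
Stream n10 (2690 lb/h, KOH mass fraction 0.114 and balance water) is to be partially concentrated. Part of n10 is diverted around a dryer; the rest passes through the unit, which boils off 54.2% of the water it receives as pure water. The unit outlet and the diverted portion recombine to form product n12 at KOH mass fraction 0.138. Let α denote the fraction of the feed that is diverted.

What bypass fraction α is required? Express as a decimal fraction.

0.638

All 2690×0.114 = 306.66 lb/h of KOH reaches n12, so n12 = 306.66/0.138 = 2222.2 lb/h and vapour = 467.83 lb/h.
The evaporator receives (1−α)·2690 of feed at 0.886 water and removes 0.542 of that water:
0.542×0.886×(1−α)×2690 = 467.83
(1−α) = 467.83/1291.8 = 0.3622;  α = 0.6378.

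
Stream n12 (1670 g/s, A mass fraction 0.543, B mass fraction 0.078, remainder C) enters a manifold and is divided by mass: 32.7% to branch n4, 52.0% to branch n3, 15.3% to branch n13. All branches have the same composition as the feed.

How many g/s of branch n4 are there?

546.1 g/s

Branch n4 flow = 0.327×1670 = 546.09 g/s.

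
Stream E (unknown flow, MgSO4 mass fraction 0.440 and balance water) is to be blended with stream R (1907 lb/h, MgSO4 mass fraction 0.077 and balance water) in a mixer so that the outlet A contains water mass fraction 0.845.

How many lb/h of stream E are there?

Let E be the unknown flow. Total out = 1907 + E.
water balance: 1760.2 + 0.560·E = 0.845·(1907 + E)
(0.560 − 0.845)·E = 0.845×1907 − 1760.2 = -148.75
E = -148.75 / -0.285 = 521.92 lb/h

521.9 lb/h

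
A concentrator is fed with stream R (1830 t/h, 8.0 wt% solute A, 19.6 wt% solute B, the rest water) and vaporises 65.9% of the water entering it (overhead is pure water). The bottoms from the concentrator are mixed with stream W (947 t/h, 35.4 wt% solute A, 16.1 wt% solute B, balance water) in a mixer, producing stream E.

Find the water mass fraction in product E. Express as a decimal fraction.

Vapour removed = 0.659×0.724×1830 = 873.12 t/h; concentrate = 956.88 t/h.
water reaching the mixer = 451.8 (from concentrate) + 947×0.485 = 911.09 t/h.
Product flow = 956.88 + 947 = 1903.9 t/h; water fraction = 0.479.

0.479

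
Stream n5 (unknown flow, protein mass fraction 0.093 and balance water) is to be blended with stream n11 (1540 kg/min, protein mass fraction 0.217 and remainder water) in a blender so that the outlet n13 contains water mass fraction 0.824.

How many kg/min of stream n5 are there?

Let n5 be the unknown flow. Total out = 1540 + n5.
water balance: 1205.8 + 0.907·n5 = 0.824·(1540 + n5)
(0.907 − 0.824)·n5 = 0.824×1540 − 1205.8 = 63.14
n5 = 63.14 / 0.083 = 760.72 kg/min

760.7 kg/min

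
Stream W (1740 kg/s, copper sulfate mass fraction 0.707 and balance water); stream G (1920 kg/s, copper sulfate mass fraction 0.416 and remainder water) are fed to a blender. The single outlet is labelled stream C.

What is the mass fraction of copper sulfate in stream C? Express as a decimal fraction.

Total flow out = 1740 + 1920 = 3660 kg/s.
copper sulfate in = 1740×0.707 + 1920×0.416 = 2028.9 kg/s.
copper sulfate mass fraction in C = 2028.9/3660 = 0.554.

0.554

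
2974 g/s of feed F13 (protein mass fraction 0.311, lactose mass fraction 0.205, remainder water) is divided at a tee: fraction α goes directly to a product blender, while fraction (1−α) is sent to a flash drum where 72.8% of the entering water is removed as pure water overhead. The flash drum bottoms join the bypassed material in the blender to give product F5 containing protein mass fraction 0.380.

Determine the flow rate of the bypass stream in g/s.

All 2974×0.311 = 924.91 g/s of protein reaches F5, so F5 = 924.91/0.380 = 2434 g/s and vapour = 540.02 g/s.
The evaporator receives (1−α)·2974 of feed at 0.484 water and removes 0.728 of that water:
0.728×0.484×(1−α)×2974 = 540.02
(1−α) = 540.02/1047.9 = 0.5153;  α = 0.4847.
Bypass flow = 0.4847×2974 = 1441.4 g/s.

1441 g/s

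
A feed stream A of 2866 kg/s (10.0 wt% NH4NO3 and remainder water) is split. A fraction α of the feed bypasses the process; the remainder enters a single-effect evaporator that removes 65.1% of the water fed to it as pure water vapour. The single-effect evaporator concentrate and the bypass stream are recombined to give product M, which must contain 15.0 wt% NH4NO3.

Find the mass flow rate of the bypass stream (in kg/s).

1235 kg/s

All 2866×0.100 = 286.6 kg/s of NH4NO3 reaches M, so M = 286.6/0.150 = 1910.7 kg/s and vapour = 955.33 kg/s.
The evaporator receives (1−α)·2866 of feed at 0.900 water and removes 0.651 of that water:
0.651×0.900×(1−α)×2866 = 955.33
(1−α) = 955.33/1679.2 = 0.5689;  α = 0.4311.
Bypass flow = 0.4311×2866 = 1235.5 kg/s.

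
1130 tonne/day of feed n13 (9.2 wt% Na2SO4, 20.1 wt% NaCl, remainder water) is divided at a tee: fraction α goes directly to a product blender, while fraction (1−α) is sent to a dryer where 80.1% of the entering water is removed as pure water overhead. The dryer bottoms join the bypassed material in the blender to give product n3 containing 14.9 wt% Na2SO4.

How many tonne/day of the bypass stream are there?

366.7 tonne/day

All 1130×0.092 = 103.96 tonne/day of Na2SO4 reaches n3, so n3 = 103.96/0.149 = 697.72 tonne/day and vapour = 432.28 tonne/day.
The evaporator receives (1−α)·1130 of feed at 0.707 water and removes 0.801 of that water:
0.801×0.707×(1−α)×1130 = 432.28
(1−α) = 432.28/639.93 = 0.6755;  α = 0.3245.
Bypass flow = 0.3245×1130 = 366.67 tonne/day.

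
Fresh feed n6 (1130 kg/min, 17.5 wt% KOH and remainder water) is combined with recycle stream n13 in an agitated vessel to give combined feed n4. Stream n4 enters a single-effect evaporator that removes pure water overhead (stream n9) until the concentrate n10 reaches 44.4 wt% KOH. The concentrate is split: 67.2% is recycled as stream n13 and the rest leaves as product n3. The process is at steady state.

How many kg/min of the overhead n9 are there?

684.6 kg/min

Overall KOH balance (none leaves overhead): KOH in fresh feed = KOH in product, i.e. 1130×0.175 = (1−0.672)·n10·0.444.
n10 = 197.75/(0.444×0.328) = 1357.9 kg/min.
Recycle n13 = 0.672×1357.9 = 912.49 kg/min.
Combined feed n4 = 1130 + 912.49 = 2042.5 kg/min.
Overhead n9 = n4 − n10 = 2042.5 − 1357.9 = 684.62 kg/min.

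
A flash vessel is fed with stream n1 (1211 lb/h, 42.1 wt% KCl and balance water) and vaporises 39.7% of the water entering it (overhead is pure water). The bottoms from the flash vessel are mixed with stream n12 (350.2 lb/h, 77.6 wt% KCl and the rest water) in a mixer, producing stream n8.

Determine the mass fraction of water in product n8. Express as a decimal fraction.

Vapour removed = 0.397×0.579×1211 = 278.36 lb/h; concentrate = 932.64 lb/h.
water reaching the mixer = 422.8 (from concentrate) + 350.2×0.224 = 501.25 lb/h.
Product flow = 932.64 + 350.2 = 1282.8 lb/h; water fraction = 0.391.

0.391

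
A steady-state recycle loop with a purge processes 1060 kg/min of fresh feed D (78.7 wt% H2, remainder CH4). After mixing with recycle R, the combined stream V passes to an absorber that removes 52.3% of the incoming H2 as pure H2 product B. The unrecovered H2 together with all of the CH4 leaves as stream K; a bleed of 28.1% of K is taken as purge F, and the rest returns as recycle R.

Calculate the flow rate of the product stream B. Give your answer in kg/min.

H2 in V: m_A = 1060×0.787 + (1−0.281)·(1−0.523)·m_A, so m_A = 834.22/0.6570 = 1269.7 kg/min.
Product B = 0.523×1269.7 = 664.04 kg/min.

664 kg/min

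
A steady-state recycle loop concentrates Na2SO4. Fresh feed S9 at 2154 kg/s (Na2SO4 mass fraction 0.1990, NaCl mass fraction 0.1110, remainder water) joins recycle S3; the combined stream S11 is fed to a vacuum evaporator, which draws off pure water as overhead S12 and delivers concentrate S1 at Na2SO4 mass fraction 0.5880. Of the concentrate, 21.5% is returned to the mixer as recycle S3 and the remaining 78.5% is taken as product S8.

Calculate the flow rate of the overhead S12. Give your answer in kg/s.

Overall Na2SO4 balance (none leaves overhead): Na2SO4 in fresh feed = Na2SO4 in product, i.e. 2154×0.199 = (1−0.215)·S1·0.588.
S1 = 428.65/(0.588×0.785) = 928.65 kg/s.
Recycle S3 = 0.215×928.65 = 199.66 kg/s.
Combined feed S11 = 2154 + 199.66 = 2353.7 kg/s.
Overhead S12 = S11 − S1 = 2353.7 − 928.65 = 1425 kg/s.

1425 kg/s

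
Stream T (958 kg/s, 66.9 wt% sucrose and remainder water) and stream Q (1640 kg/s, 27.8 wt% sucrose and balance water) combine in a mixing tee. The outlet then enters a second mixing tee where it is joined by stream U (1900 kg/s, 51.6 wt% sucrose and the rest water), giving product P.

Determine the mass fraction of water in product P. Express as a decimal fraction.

0.538

Overall, product flow = 4498 kg/s.
water in = 958×0.331 + 1640×0.722 + 1900×0.484 = 2420.8 kg/s.
water fraction in P = 0.538.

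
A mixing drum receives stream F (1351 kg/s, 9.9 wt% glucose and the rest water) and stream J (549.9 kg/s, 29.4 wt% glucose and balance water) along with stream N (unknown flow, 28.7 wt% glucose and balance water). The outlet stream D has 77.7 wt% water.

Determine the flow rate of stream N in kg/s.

2008 kg/s

Let N be the unknown flow. Total out = 1900.9 + N.
water balance: 1605.5 + 0.713·N = 0.777·(1900.9 + N)
(0.713 − 0.777)·N = 0.777×1900.9 − 1605.5 = -128.48
N = -128.48 / -0.064 = 2007.5 kg/s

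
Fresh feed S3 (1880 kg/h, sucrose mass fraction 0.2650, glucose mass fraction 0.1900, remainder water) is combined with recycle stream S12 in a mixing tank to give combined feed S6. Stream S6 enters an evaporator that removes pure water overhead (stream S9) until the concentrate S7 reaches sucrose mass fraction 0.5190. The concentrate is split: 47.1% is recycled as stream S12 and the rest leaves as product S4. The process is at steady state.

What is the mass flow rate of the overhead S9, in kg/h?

920.1 kg/h

Overall sucrose balance (none leaves overhead): sucrose in fresh feed = sucrose in product, i.e. 1880×0.265 = (1−0.471)·S7·0.519.
S7 = 498.2/(0.519×0.529) = 1814.6 kg/h.
Recycle S12 = 0.471×1814.6 = 854.68 kg/h.
Combined feed S6 = 1880 + 854.68 = 2734.7 kg/h.
Overhead S9 = S6 − S7 = 2734.7 − 1814.6 = 920.08 kg/h.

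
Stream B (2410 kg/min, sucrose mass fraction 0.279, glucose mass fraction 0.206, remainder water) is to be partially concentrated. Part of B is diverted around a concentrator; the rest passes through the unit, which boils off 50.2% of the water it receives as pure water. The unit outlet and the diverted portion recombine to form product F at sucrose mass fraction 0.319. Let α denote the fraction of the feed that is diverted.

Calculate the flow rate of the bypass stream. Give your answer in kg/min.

All 2410×0.279 = 672.39 kg/min of sucrose reaches F, so F = 672.39/0.319 = 2107.8 kg/min and vapour = 302.19 kg/min.
The evaporator receives (1−α)·2410 of feed at 0.515 water and removes 0.502 of that water:
0.502×0.515×(1−α)×2410 = 302.19
(1−α) = 302.19/623.06 = 0.4850;  α = 0.5150.
Bypass flow = 0.5150×2410 = 1241.1 kg/min.

1241 kg/min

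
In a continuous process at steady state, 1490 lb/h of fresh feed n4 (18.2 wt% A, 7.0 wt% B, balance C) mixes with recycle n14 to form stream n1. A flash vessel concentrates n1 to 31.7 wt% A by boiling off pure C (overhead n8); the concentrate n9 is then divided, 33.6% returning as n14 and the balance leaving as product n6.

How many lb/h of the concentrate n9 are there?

1288 lb/h

Overall A balance (none leaves overhead): A in fresh feed = A in product, i.e. 1490×0.182 = (1−0.336)·n9·0.317.
n9 = 271.18/(0.317×0.664) = 1288.3 lb/h.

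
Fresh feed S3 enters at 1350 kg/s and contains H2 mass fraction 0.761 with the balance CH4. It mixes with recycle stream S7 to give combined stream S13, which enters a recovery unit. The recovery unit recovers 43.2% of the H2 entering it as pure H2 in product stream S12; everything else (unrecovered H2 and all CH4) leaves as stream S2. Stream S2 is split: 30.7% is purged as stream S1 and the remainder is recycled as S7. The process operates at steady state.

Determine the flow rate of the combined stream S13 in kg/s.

CH4 enters only via S3 and leaves only via the purge: 1350×0.239 = 0.307×(CH4 in S2), and the recovery unit passes all CH4, so CH4 in S13 = CH4 in S2 = 1051 kg/s.
H2 in S13: m_A = 1350×0.761 + (1−0.307)·(1−0.432)·m_A, so m_A = 1027.3/0.6064 = 1694.2 kg/s.
S13 = 1694.2 + 1051 = 2745.2 kg/s.

2745 kg/s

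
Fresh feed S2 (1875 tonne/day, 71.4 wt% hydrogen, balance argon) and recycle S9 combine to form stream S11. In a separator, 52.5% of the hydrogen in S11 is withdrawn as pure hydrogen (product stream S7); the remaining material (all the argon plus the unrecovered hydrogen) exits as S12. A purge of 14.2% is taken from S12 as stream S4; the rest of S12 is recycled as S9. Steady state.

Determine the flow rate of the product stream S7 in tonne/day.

1186 tonne/day

hydrogen in S11: m_A = 1875×0.714 + (1−0.142)·(1−0.525)·m_A, so m_A = 1338.8/0.5925 = 2259.7 tonne/day.
Product S7 = 0.525×2259.7 = 1186.3 tonne/day.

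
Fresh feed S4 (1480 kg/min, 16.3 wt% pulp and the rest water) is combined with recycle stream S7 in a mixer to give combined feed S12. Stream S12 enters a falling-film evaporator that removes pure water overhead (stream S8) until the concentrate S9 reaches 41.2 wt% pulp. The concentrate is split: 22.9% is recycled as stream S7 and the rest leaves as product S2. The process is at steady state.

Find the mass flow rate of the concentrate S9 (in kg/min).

759.4 kg/min

Overall pulp balance (none leaves overhead): pulp in fresh feed = pulp in product, i.e. 1480×0.163 = (1−0.229)·S9·0.412.
S9 = 241.24/(0.412×0.771) = 759.45 kg/min.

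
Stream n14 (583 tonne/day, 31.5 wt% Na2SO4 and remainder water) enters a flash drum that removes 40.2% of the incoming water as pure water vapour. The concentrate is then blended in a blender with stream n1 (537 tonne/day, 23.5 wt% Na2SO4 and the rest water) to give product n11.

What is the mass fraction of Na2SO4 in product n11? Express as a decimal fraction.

0.323

Vapour removed = 0.402×0.685×583 = 160.54 tonne/day; concentrate = 422.46 tonne/day.
Na2SO4 reaching the mixer = 183.65 (from concentrate) + 537×0.235 = 309.84 tonne/day.
Product flow = 422.46 + 537 = 959.46 tonne/day; Na2SO4 fraction = 0.323.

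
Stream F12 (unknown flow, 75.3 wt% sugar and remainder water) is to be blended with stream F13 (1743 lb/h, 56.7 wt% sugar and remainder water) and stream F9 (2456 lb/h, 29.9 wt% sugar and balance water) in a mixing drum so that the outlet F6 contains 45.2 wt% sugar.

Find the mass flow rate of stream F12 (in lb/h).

Let F12 be the unknown flow. Total out = 4199 + F12.
sugar balance: 1722.6 + 0.753·F12 = 0.452·(4199 + F12)
(0.753 − 0.452)·F12 = 0.452×4199 − 1722.6 = 175.32
F12 = 175.32 / 0.301 = 582.47 lb/h

582.5 lb/h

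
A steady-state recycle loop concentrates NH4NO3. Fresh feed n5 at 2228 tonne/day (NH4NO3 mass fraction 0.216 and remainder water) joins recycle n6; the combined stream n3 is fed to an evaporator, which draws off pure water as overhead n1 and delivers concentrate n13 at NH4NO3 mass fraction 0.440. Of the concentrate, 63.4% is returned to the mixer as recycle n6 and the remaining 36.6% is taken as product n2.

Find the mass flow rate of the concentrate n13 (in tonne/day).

Overall NH4NO3 balance (none leaves overhead): NH4NO3 in fresh feed = NH4NO3 in product, i.e. 2228×0.216 = (1−0.634)·n13·0.440.
n13 = 481.25/(0.440×0.366) = 2988.4 tonne/day.

2988 tonne/day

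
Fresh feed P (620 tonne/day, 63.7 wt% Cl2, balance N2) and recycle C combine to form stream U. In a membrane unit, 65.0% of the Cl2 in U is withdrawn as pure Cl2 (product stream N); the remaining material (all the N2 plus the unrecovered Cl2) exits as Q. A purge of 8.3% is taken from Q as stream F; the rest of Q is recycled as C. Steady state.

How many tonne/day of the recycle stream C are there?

N2 enters only via P and leaves only via the purge: 620×0.363 = 0.083×(N2 in Q), and the membrane unit passes all N2, so N2 in U = N2 in Q = 2711.6 tonne/day.
Cl2 in U: m_A = 620×0.637 + (1−0.083)·(1−0.650)·m_A, so m_A = 394.94/0.6790 = 581.61 tonne/day.
Q = (1−0.650)×581.61 + 2711.6 = 2915.1 tonne/day.
Recycle C = (1−0.083)×2915.1 = 2673.2 tonne/day.

2673 tonne/day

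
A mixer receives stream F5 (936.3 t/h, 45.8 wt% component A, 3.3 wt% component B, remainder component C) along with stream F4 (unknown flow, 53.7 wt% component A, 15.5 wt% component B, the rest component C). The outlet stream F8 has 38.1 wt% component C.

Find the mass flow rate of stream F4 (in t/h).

1642 t/h

Let F4 be the unknown flow. Total out = 936.3 + F4.
component C balance: 476.58 + 0.308·F4 = 0.381·(936.3 + F4)
(0.308 − 0.381)·F4 = 0.381×936.3 − 476.58 = -119.85
F4 = -119.85 / -0.073 = 1641.7 t/h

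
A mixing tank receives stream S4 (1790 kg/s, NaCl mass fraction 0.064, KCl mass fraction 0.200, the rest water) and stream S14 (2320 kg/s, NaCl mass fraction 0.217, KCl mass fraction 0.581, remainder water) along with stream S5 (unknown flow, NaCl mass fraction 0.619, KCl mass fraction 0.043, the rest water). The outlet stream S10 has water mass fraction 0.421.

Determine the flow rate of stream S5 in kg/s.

Let S5 be the unknown flow. Total out = 4110 + S5.
water balance: 1786.1 + 0.338·S5 = 0.421·(4110 + S5)
(0.338 − 0.421)·S5 = 0.421×4110 − 1786.1 = -55.77
S5 = -55.77 / -0.083 = 671.93 kg/s

671.9 kg/s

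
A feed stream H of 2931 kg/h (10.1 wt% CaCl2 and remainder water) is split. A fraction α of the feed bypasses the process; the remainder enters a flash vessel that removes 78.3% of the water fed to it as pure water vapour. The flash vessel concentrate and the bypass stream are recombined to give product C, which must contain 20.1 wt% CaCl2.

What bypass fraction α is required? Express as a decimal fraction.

0.293

All 2931×0.101 = 296.03 kg/h of CaCl2 reaches C, so C = 296.03/0.201 = 1472.8 kg/h and vapour = 1458.2 kg/h.
The evaporator receives (1−α)·2931 of feed at 0.899 water and removes 0.783 of that water:
0.783×0.899×(1−α)×2931 = 1458.2
(1−α) = 1458.2/2063.2 = 0.7068;  α = 0.2932.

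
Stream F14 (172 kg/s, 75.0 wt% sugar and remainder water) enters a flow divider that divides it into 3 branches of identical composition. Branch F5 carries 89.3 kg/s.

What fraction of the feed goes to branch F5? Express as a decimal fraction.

Fraction to F5 = 89.3/172 = 0.5192.

0.519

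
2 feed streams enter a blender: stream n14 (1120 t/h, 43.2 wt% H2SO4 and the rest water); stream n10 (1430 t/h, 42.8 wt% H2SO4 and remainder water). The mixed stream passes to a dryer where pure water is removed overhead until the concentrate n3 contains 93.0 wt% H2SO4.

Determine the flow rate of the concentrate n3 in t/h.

1178 t/h

H2SO4 entering = 1120×0.432 + 1430×0.428 = 1095.9 t/h.
All H2SO4 reports to n3, so n3 = 1095.9/0.930 = 1178.4 t/h.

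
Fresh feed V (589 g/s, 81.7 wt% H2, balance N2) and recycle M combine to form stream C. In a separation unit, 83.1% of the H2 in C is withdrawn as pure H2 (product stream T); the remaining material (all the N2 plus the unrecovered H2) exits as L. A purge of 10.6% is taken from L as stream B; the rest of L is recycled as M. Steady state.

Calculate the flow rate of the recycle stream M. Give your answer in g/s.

N2 enters only via V and leaves only via the purge: 589×0.183 = 0.106×(N2 in L), and the separation unit passes all N2, so N2 in C = N2 in L = 1016.9 g/s.
H2 in C: m_A = 589×0.817 + (1−0.106)·(1−0.831)·m_A, so m_A = 481.21/0.8489 = 566.86 g/s.
L = (1−0.831)×566.86 + 1016.9 = 1112.7 g/s.
Recycle M = (1−0.106)×1112.7 = 994.72 g/s.

994.7 g/s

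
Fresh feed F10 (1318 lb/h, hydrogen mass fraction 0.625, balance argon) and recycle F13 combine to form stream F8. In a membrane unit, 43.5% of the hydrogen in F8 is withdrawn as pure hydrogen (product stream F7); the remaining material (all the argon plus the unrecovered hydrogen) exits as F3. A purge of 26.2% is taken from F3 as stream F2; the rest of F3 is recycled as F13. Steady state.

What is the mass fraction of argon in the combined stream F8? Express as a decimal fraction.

argon enters only via F10 and leaves only via the purge: 1318×0.375 = 0.262×(argon in F3), and the membrane unit passes all argon, so argon in F8 = argon in F3 = 1886.5 lb/h.
hydrogen in F8: m_A = 1318×0.625 + (1−0.262)·(1−0.435)·m_A, so m_A = 823.75/0.5830 = 1412.9 lb/h.
F8 = 1412.9 + 1886.5 = 3299.3 lb/h.
argon fraction in F8 = 1886.5/3299.3 = 0.572.

0.572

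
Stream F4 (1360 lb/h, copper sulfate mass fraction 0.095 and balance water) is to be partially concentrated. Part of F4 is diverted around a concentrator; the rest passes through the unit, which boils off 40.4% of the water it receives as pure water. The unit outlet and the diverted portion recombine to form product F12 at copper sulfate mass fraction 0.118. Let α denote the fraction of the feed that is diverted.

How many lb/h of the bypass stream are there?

All 1360×0.095 = 129.2 lb/h of copper sulfate reaches F12, so F12 = 129.2/0.118 = 1094.9 lb/h and vapour = 265.08 lb/h.
The evaporator receives (1−α)·1360 of feed at 0.905 water and removes 0.404 of that water:
0.404×0.905×(1−α)×1360 = 265.08
(1−α) = 265.08/497.24 = 0.5331;  α = 0.4669.
Bypass flow = 0.4669×1360 = 634.97 lb/h.

635 lb/h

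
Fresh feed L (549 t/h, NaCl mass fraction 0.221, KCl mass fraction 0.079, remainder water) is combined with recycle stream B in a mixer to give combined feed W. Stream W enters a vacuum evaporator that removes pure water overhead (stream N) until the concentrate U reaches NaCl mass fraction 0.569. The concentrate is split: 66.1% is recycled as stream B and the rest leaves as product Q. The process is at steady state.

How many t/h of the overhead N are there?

335.8 t/h

Overall NaCl balance (none leaves overhead): NaCl in fresh feed = NaCl in product, i.e. 549×0.221 = (1−0.661)·U·0.569.
U = 121.33/(0.569×0.339) = 629 t/h.
Recycle B = 0.661×629 = 415.77 t/h.
Combined feed W = 549 + 415.77 = 964.77 t/h.
Overhead N = W − U = 964.77 − 629 = 335.77 t/h.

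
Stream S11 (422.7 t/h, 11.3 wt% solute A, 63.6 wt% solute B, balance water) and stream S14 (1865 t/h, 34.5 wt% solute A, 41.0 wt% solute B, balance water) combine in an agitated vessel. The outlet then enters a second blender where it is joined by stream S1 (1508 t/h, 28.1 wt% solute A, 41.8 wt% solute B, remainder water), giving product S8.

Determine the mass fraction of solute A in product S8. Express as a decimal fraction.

Overall, product flow = 3795.7 t/h.
solute A in = 422.7×0.113 + 1865×0.345 + 1508×0.281 = 1114.9 t/h.
solute A fraction in S8 = 0.294.

0.294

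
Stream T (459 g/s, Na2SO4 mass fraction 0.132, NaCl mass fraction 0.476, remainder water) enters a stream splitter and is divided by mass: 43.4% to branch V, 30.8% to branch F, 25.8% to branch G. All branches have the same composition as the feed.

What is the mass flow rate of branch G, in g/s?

Branch G flow = 0.258×459 = 118.42 g/s.

118.4 g/s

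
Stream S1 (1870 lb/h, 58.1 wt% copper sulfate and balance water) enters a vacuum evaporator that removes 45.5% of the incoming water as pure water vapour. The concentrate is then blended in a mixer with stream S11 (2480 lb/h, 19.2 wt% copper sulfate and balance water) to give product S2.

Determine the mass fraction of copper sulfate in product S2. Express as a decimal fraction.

Vapour removed = 0.455×0.419×1870 = 356.51 lb/h; concentrate = 1513.5 lb/h.
copper sulfate reaching the mixer = 1086.5 (from concentrate) + 2480×0.192 = 1562.6 lb/h.
Product flow = 1513.5 + 2480 = 3993.5 lb/h; copper sulfate fraction = 0.391.

0.391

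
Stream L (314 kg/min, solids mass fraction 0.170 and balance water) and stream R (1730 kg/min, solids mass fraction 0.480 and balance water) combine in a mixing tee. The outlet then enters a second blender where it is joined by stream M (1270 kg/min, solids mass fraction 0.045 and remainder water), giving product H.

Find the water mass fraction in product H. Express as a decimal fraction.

0.716

Overall, product flow = 3314 kg/min.
water in = 314×0.830 + 1730×0.520 + 1270×0.955 = 2373.1 kg/min.
water fraction in H = 0.716.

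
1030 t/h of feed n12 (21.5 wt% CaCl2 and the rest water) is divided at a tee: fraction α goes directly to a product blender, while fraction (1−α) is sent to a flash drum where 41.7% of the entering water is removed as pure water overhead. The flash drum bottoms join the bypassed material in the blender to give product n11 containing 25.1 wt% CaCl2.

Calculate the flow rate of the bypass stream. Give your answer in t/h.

578.7 t/h

All 1030×0.215 = 221.45 t/h of CaCl2 reaches n11, so n11 = 221.45/0.251 = 882.27 t/h and vapour = 147.73 t/h.
The evaporator receives (1−α)·1030 of feed at 0.785 water and removes 0.417 of that water:
0.417×0.785×(1−α)×1030 = 147.73
(1−α) = 147.73/337.17 = 0.4382;  α = 0.5618.
Bypass flow = 0.5618×1030 = 578.71 t/h.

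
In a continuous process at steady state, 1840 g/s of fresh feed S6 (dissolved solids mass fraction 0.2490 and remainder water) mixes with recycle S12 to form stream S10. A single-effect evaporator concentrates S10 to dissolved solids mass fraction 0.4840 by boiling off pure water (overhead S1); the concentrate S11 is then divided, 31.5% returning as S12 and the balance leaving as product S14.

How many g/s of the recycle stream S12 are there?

Overall dissolved solids balance (none leaves overhead): dissolved solids in fresh feed = dissolved solids in product, i.e. 1840×0.249 = (1−0.315)·S11·0.484.
S11 = 458.16/(0.484×0.685) = 1381.9 g/s.
Recycle S12 = 0.315×1381.9 = 435.3 g/s.

435.3 g/s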